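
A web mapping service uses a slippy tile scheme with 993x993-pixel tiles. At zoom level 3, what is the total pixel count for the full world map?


tiles per axis = 2^3 = 8
total tiles = 8^2 = 64
pixels per axis = 8 * 993 = 7944
total pixels = 7944^2 = 63107136

63107136 pixels


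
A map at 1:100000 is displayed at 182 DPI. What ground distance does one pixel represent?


pixel_cm = 2.54 / 182 ≈ 0.013956 cm
ground = pixel_cm * 100000 / 100 = 2.54 * 100000 / (182 * 100) = 254000 / 18200 ≈ 13.96 m

13.96 m


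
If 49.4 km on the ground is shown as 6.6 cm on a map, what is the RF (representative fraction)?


ground = 49.4 km = 4940000 cm; RF denominator = ground / map = 4940000 / 6.6 ≈ 748485; RF = 1:748485

1:748485


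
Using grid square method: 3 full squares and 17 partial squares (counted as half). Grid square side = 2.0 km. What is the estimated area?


effective squares = 3 + 17 * 0.5 = 11.5
area = 11.5 * 4.0 = 46.0 km^2

46.0 km^2


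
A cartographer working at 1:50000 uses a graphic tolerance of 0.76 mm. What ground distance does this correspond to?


ground = 0.76 mm * 50000 / 1000 = 38.0 m

38.0 m


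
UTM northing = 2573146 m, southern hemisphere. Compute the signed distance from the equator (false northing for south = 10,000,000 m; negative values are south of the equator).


For southern: actual = 2573146 - 10000000 = -7426854 m

-7426854 m


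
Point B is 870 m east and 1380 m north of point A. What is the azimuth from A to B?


az = atan2(870, 1380) = 32.2 deg
adjusted to 0-360: 32.2 degrees

32.2 degrees


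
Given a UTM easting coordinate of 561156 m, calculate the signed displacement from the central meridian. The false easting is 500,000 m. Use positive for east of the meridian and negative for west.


displacement = 561156 - 500000 = 61156 m

61156 m


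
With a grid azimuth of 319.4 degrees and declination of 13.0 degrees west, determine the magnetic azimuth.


magnetic azimuth = grid azimuth - declination (east +ve)
mag_az = 319.4 - -13.0 = 332.4 degrees

332.4 degrees


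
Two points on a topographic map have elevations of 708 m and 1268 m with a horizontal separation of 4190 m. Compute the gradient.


gradient = (1268 - 708) / 4190 = 560 / 4190 = 0.1337

0.1337


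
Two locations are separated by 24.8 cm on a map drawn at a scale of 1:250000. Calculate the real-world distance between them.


ground = 24.8 cm * 250000 / 100 = 62000.0 m = 62.0 km

62.0 km


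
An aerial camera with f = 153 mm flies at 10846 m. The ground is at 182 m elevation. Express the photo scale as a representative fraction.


scale = f / (H - h) = 153 mm / 10664 m = 153 / 10664000 = 1:69699

1:69699


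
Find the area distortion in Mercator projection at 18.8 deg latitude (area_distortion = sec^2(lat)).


area_distortion = 1/cos^2(18.8) = 1.116

1.116


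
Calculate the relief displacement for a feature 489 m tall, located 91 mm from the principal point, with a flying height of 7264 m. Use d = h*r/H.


d = h * r / H = 489 * 91 / 7264 = 6.13 mm

6.13 mm


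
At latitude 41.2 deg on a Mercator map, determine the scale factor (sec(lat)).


SF = 1 / cos(41.2) = 1 / 0.752415 = 1.329

1.329


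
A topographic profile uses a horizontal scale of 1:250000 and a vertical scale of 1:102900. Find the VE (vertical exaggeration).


VE = horizontal_scale / vertical_scale = 250000 / 102900 ≈ 2.4

2.4x


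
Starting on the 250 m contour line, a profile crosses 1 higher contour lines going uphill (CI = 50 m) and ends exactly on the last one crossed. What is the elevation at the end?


elevation = 250 + 1 * 50 = 300 m

300 m


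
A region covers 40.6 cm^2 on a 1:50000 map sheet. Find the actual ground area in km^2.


ground_area = 40.6 * (50000/100)^2 = 10150000.0 m^2 = 10.15 km^2

10.15 km^2


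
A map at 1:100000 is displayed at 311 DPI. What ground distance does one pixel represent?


pixel_cm = 2.54 / 311 ≈ 0.008167 cm
ground = pixel_cm * 100000 / 100 = 2.54 * 100000 / (311 * 100) = 254000 / 31100 ≈ 8.17 m

8.17 m


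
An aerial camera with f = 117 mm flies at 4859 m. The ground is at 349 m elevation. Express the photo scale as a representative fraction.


scale = f / (H - h) = 117 mm / 4510 m = 117 / 4510000 = 1:38547

1:38547


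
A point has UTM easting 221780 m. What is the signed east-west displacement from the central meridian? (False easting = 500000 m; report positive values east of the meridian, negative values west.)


displacement = 221780 - 500000 = -278220 m

-278220 m


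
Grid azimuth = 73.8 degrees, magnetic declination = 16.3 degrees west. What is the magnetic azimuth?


magnetic azimuth = grid azimuth - declination (east +ve)
mag_az = 73.8 - -16.3 = 90.1 degrees

90.1 degrees


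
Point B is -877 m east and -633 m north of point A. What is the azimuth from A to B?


az = atan2(-877, -633) = -125.8 deg
adjusted to 0-360: 234.2 degrees

234.2 degrees


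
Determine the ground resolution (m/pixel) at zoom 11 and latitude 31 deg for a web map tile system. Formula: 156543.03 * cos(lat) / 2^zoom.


res = 156543.03 * cos(31) / 2^11 = 156543.03 * 0.8571673 / 2048 = 65.52 m/pixel

65.52 m/pixel


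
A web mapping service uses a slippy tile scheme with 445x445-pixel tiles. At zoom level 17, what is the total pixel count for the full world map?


tiles per axis = 2^17 = 131072
total tiles = 131072^2 = 17179869184
pixels per axis = 131072 * 445 = 58327040
total pixels = 58327040^2 = 3402043595161600

3402043595161600 pixels


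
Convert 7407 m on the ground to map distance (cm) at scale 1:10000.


map_cm = 7407 * 100 / 10000 = 74.07 cm

74.07 cm


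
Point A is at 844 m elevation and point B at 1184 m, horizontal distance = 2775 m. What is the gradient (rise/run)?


gradient = (1184 - 844) / 2775 = 340 / 2775 = 0.1225

0.1225


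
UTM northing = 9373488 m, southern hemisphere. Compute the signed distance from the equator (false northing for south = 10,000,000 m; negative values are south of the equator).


For southern: actual = 9373488 - 10000000 = -626512 m

-626512 m


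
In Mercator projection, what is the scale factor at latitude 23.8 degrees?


SF = 1 / cos(23.8) = 1 / 0.91496 = 1.093

1.093


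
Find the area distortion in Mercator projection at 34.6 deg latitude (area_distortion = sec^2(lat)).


area_distortion = 1/cos^2(34.6) = 1.476

1.476


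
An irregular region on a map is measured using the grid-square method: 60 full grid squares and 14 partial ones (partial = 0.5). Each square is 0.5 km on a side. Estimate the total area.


effective squares = 60 + 14 * 0.5 = 67.0
area = 67.0 * 0.25 = 16.75 km^2

16.75 km^2


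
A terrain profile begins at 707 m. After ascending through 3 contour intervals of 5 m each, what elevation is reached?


elevation = 707 + 3 * 5 = 722 m

722 m


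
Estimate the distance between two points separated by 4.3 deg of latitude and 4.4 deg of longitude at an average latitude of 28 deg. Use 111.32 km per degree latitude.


dlat_km = 4.3 * 111.32 = 478.676
dlon_km = 4.4 * 111.32 * cos(28) ≈ 432.475
dist = sqrt(478.676^2 + 432.475^2) ≈ 645.1 km

645.1 km


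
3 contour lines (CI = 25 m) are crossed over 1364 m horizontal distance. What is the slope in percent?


elevation change = 3 * 25 = 75 m
slope = 75 / 1364 * 100 = 5.5%

5.5%


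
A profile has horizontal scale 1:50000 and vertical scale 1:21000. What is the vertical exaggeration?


VE = horizontal_scale / vertical_scale = 50000 / 21000 ≈ 2.4

2.4x


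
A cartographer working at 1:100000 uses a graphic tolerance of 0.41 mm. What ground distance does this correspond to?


ground = 0.41 mm * 100000 / 1000 = 41.0 m

41.0 m


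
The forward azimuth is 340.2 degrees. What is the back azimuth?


back azimuth = (340.2 + 180) mod 360 = 160.2 degrees

160.2 degrees


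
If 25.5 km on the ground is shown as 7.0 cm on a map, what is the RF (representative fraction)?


ground = 25.5 km = 2550000 cm; RF denominator = ground / map = 2550000 / 7.0 ≈ 364286; RF = 1:364286

1:364286


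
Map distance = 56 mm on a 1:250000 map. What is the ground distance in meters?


ground = 56 mm * 250000 / 1000 = 14000.0 m

14000.0 m


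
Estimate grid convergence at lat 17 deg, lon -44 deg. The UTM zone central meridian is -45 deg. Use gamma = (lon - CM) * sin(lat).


gamma = (-44 - -45) * sin(17) = 1 * 0.292372 = 0.292 degrees

0.292 degrees


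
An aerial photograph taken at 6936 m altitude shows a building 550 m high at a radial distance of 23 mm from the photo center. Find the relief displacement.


d = h * r / H = 550 * 23 / 6936 = 1.82 mm

1.82 mm


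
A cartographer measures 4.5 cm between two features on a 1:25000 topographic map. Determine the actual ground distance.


ground = 4.5 cm * 25000 / 100 = 1125.0 m = 1.125 km

1.125 km


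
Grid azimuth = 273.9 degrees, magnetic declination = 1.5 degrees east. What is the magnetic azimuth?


magnetic azimuth = grid azimuth - declination (east +ve)
mag_az = 273.9 - 1.5 = 272.4 degrees

272.4 degrees


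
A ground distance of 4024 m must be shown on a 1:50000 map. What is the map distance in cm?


map_cm = 4024 * 100 / 50000 = 8.048 cm ≈ 8.05 cm

8.05 cm


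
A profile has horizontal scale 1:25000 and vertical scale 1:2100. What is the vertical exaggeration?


VE = horizontal_scale / vertical_scale = 25000 / 2100 ≈ 11.9

11.9x


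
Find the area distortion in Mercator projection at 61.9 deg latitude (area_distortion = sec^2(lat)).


area_distortion = 1/cos^2(61.9) = 4.508

4.508


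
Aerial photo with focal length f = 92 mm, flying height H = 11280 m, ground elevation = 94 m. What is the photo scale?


scale = f / (H - h) = 92 mm / 11186 m = 92 / 11186000 = 1:121587

1:121587


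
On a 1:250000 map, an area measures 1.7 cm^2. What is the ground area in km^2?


ground_area = 1.7 * (250000/100)^2 = 10625000.0 m^2 = 10.625 km^2

10.625 km^2


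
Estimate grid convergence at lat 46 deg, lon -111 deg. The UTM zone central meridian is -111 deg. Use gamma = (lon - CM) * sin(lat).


gamma = (-111 - -111) * sin(46) = 0 * 0.71934 = 0.0 degrees

0.0 degrees


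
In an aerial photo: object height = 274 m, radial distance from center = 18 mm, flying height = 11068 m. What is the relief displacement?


d = h * r / H = 274 * 18 / 11068 = 0.45 mm

0.45 mm


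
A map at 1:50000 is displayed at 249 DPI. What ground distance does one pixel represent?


pixel_cm = 2.54 / 249 ≈ 0.010201 cm
ground = pixel_cm * 50000 / 100 = 2.54 * 50000 / (249 * 100) = 127000 / 24900 ≈ 5.1 m

5.1 m


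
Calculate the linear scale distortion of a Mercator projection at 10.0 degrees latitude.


SF = 1 / cos(10.0) = 1 / 0.984808 = 1.015

1.015


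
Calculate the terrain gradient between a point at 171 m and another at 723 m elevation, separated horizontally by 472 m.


gradient = (723 - 171) / 472 = 552 / 472 = 1.1695

1.1695


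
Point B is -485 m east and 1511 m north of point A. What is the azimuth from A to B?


az = atan2(-485, 1511) = -17.8 deg
adjusted to 0-360: 342.2 degrees

342.2 degrees


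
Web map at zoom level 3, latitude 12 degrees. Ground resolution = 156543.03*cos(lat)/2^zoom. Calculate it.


res = 156543.03 * cos(12) / 2^3 = 156543.03 * 0.9781476 / 8 = 19140.27 m/pixel

19140.27 m/pixel


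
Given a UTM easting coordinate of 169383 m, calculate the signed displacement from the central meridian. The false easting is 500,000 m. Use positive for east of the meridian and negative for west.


displacement = 169383 - 500000 = -330617 m

-330617 m


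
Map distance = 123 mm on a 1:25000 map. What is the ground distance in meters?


ground = 123 mm * 25000 / 1000 = 3075.0 m

3075.0 m


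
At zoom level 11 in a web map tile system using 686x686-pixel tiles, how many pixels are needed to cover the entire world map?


tiles per axis = 2^11 = 2048
total tiles = 2048^2 = 4194304
pixels per axis = 2048 * 686 = 1404928
total pixels = 1404928^2 = 1973822685184

1973822685184 pixels


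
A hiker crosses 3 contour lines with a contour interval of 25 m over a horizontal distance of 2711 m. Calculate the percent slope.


elevation change = 3 * 25 = 75 m
slope = 75 / 2711 * 100 = 2.8%

2.8%


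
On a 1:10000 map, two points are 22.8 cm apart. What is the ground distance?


ground = 22.8 cm * 10000 / 100 = 2280.0 m = 2.28 km

2.28 km


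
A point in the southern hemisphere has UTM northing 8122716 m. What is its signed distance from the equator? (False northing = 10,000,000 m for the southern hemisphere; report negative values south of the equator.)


For southern: actual = 8122716 - 10000000 = -1877284 m

-1877284 m


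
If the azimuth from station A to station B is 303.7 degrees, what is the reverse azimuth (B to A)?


back azimuth = (303.7 + 180) mod 360 = 123.7 degrees

123.7 degrees


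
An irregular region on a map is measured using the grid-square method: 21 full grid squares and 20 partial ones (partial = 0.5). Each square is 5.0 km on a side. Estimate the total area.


effective squares = 21 + 20 * 0.5 = 31.0
area = 31.0 * 25.0 = 775.0 km^2

775.0 km^2


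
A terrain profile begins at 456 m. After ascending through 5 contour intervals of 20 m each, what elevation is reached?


elevation = 456 + 5 * 20 = 556 m

556 m


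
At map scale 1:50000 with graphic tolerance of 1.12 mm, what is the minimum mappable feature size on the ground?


ground = 1.12 mm * 50000 / 1000 = 56.0 m

56.0 m


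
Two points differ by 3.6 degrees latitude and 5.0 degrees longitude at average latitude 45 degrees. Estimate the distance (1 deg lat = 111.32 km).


dlat_km = 3.6 * 111.32 = 400.752
dlon_km = 5.0 * 111.32 * cos(45) ≈ 393.576
dist = sqrt(400.752^2 + 393.576^2) ≈ 561.7 km

561.7 km


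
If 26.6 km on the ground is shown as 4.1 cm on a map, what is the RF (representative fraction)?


ground = 26.6 km = 2660000 cm; RF denominator = ground / map = 2660000 / 4.1 ≈ 648780; RF = 1:648780

1:648780


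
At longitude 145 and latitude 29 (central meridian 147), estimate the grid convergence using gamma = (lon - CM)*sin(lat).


gamma = (145 - 147) * sin(29) = -2 * 0.48481 = -0.97 degrees

-0.97 degrees


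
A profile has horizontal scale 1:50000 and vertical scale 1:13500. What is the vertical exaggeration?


VE = horizontal_scale / vertical_scale = 50000 / 13500 ≈ 3.7

3.7x


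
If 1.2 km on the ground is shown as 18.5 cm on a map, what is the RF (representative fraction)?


ground = 1.2 km = 120000 cm; RF denominator = ground / map = 120000 / 18.5 ≈ 6486; RF = 1:6486

1:6486


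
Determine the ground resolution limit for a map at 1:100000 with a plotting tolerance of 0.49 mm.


ground = 0.49 mm * 100000 / 1000 = 49.0 m

49.0 m


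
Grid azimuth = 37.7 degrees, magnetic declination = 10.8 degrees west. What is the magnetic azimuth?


magnetic azimuth = grid azimuth - declination (east +ve)
mag_az = 37.7 - -10.8 = 48.5 degrees

48.5 degrees


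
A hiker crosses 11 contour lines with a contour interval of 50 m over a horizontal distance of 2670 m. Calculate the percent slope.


elevation change = 11 * 50 = 550 m
slope = 550 / 2670 * 100 = 20.6%

20.6%


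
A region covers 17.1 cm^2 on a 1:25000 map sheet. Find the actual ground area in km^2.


ground_area = 17.1 * (25000/100)^2 = 1068750.0 m^2 = 1.06875 km^2 ≈ 1.069 km^2

1.069 km^2


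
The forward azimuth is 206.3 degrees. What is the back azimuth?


back azimuth = (206.3 + 180) mod 360 = 26.3 degrees

26.3 degrees


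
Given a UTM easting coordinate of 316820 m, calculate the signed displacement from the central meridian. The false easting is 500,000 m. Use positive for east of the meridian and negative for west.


displacement = 316820 - 500000 = -183180 m

-183180 m


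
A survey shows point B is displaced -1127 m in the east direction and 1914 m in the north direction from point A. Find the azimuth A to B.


az = atan2(-1127, 1914) = -30.5 deg
adjusted to 0-360: 329.5 degrees

329.5 degrees


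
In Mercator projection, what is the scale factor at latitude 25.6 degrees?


SF = 1 / cos(25.6) = 1 / 0.901833 = 1.109

1.109


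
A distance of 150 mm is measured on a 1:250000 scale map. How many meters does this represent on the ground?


ground = 150 mm * 250000 / 1000 = 37500.0 m

37500.0 m


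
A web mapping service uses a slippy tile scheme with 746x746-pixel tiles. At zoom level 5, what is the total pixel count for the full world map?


tiles per axis = 2^5 = 32
total tiles = 32^2 = 1024
pixels per axis = 32 * 746 = 23872
total pixels = 23872^2 = 569872384

569872384 pixels


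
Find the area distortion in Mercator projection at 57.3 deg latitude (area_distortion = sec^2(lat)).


area_distortion = 1/cos^2(57.3) = 3.426

3.426


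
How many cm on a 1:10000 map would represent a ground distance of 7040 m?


map_cm = 7040 * 100 / 10000 = 70.4 cm

70.4 cm


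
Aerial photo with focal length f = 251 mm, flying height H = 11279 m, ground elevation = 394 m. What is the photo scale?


scale = f / (H - h) = 251 mm / 10885 m = 251 / 10885000 = 1:43367

1:43367


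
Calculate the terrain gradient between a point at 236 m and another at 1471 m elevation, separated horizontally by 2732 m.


gradient = (1471 - 236) / 2732 = 1235 / 2732 = 0.452

0.452


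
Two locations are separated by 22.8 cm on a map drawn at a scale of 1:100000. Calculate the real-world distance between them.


ground = 22.8 cm * 100000 / 100 = 22800.0 m = 22.8 km

22.8 km


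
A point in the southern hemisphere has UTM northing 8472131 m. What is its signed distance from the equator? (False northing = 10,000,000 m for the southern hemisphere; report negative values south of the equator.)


For southern: actual = 8472131 - 10000000 = -1527869 m

-1527869 m


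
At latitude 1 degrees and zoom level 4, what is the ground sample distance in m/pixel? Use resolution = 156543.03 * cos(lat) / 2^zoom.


res = 156543.03 * cos(1) / 2^4 = 156543.03 * 0.9998477 / 16 = 9782.45 m/pixel

9782.45 m/pixel


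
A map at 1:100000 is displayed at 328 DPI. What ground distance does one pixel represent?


pixel_cm = 2.54 / 328 ≈ 0.007744 cm
ground = pixel_cm * 100000 / 100 = 2.54 * 100000 / (328 * 100) = 254000 / 32800 ≈ 7.74 m

7.74 m


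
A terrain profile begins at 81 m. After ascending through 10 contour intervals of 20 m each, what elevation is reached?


elevation = 81 + 10 * 20 = 281 m

281 m


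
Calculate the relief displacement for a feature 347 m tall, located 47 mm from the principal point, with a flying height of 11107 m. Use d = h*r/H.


d = h * r / H = 347 * 47 / 11107 = 1.47 mm

1.47 mm


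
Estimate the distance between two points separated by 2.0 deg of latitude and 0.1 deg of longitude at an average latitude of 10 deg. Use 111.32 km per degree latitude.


dlat_km = 2.0 * 111.32 = 222.64
dlon_km = 0.1 * 111.32 * cos(10) ≈ 10.963
dist = sqrt(222.64^2 + 10.963^2) ≈ 222.9 km

222.9 km


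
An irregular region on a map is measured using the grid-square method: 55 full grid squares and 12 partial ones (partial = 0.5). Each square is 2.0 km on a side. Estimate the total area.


effective squares = 55 + 12 * 0.5 = 61.0
area = 61.0 * 4.0 = 244.0 km^2

244.0 km^2


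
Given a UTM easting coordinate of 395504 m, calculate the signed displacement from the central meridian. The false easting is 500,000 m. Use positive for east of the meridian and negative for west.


displacement = 395504 - 500000 = -104496 m

-104496 m


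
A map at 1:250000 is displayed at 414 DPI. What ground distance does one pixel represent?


pixel_cm = 2.54 / 414 ≈ 0.006135 cm
ground = pixel_cm * 250000 / 100 = 2.54 * 250000 / (414 * 100) = 635000 / 41400 ≈ 15.34 m

15.34 m


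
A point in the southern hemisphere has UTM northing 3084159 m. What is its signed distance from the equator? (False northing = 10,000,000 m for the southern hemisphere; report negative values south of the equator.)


For southern: actual = 3084159 - 10000000 = -6915841 m

-6915841 m


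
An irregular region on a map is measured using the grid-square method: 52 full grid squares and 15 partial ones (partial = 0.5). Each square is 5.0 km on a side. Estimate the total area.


effective squares = 52 + 15 * 0.5 = 59.5
area = 59.5 * 25.0 = 1487.5 km^2

1487.5 km^2


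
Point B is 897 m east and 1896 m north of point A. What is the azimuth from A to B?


az = atan2(897, 1896) = 25.3 deg
adjusted to 0-360: 25.3 degrees

25.3 degrees


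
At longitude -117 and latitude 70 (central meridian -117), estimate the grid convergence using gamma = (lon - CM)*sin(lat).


gamma = (-117 - -117) * sin(70) = 0 * 0.939693 = 0.0 degrees

0.0 degrees


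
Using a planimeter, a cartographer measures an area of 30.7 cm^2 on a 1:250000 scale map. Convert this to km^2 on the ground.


ground_area = 30.7 * (250000/100)^2 = 191875000.0 m^2 = 191.875 km^2

191.875 km^2


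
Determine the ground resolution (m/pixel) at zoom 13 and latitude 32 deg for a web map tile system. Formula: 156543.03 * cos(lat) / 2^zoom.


res = 156543.03 * cos(32) / 2^13 = 156543.03 * 0.8480481 / 8192 = 16.21 m/pixel

16.21 m/pixel


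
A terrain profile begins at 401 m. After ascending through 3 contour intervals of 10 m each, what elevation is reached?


elevation = 401 + 3 * 10 = 431 m

431 m


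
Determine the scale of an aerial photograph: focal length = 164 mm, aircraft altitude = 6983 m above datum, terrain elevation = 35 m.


scale = f / (H - h) = 164 mm / 6948 m = 164 / 6948000 = 1:42366

1:42366


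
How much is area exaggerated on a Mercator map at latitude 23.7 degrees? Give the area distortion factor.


area_distortion = 1/cos^2(23.7) = 1.193

1.193


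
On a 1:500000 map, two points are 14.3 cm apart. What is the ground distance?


ground = 14.3 cm * 500000 / 100 = 71500.0 m = 71.5 km

71.5 km


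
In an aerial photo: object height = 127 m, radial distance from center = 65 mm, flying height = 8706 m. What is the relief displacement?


d = h * r / H = 127 * 65 / 8706 = 0.95 mm

0.95 mm


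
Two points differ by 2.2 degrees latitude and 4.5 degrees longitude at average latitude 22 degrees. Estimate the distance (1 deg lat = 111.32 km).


dlat_km = 2.2 * 111.32 = 244.904
dlon_km = 4.5 * 111.32 * cos(22) ≈ 464.463
dist = sqrt(244.904^2 + 464.463^2) ≈ 525.1 km

525.1 km


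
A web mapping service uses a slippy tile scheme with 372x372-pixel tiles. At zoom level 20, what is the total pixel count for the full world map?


tiles per axis = 2^20 = 1048576
total tiles = 1048576^2 = 1099511627776
pixels per axis = 1048576 * 372 = 390070272
total pixels = 390070272^2 = 152154817098153984

152154817098153984 pixels


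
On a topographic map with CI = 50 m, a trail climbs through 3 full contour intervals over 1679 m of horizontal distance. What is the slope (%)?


elevation change = 3 * 50 = 150 m
slope = 150 / 1679 * 100 = 8.9%

8.9%


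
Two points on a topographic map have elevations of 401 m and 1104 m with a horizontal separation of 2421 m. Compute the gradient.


gradient = (1104 - 401) / 2421 = 703 / 2421 = 0.2904

0.2904


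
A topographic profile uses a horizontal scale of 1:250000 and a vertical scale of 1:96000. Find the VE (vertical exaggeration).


VE = horizontal_scale / vertical_scale = 250000 / 96000 ≈ 2.6

2.6x


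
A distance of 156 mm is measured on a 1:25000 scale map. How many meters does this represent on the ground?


ground = 156 mm * 25000 / 1000 = 3900.0 m

3900.0 m


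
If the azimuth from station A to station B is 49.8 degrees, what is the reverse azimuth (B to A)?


back azimuth = (49.8 + 180) mod 360 = 229.8 degrees

229.8 degrees


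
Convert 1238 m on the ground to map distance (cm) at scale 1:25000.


map_cm = 1238 * 100 / 25000 = 4.952 cm ≈ 4.95 cm

4.95 cm


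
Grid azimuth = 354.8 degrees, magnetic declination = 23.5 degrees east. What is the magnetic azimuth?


magnetic azimuth = grid azimuth - declination (east +ve)
mag_az = 354.8 - 23.5 = 331.3 degrees

331.3 degrees


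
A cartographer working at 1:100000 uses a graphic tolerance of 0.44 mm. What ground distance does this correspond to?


ground = 0.44 mm * 100000 / 1000 = 44.0 m

44.0 m


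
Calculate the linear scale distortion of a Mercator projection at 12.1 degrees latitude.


SF = 1 / cos(12.1) = 1 / 0.977783 = 1.023

1.023


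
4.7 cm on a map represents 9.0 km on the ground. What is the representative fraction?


ground = 9.0 km = 900000 cm; RF denominator = ground / map = 900000 / 4.7 ≈ 191489; RF = 1:191489

1:191489


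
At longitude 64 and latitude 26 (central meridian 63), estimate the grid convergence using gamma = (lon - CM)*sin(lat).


gamma = (64 - 63) * sin(26) = 1 * 0.438371 = 0.438 degrees

0.438 degrees


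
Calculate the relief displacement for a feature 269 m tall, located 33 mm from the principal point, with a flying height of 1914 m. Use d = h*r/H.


d = h * r / H = 269 * 33 / 1914 = 4.64 mm

4.64 mm


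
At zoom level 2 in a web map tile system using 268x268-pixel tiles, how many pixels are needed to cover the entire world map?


tiles per axis = 2^2 = 4
total tiles = 4^2 = 16
pixels per axis = 4 * 268 = 1072
total pixels = 1072^2 = 1149184

1149184 pixels


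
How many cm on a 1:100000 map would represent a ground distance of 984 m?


map_cm = 984 * 100 / 100000 = 0.984 cm ≈ 0.98 cm

0.98 cm


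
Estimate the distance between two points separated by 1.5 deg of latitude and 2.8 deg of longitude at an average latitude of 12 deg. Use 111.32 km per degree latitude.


dlat_km = 1.5 * 111.32 = 166.98
dlon_km = 2.8 * 111.32 * cos(12) ≈ 304.885
dist = sqrt(166.98^2 + 304.885^2) ≈ 347.6 km

347.6 km


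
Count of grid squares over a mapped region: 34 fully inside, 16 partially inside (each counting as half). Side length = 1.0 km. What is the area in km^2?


effective squares = 34 + 16 * 0.5 = 42.0
area = 42.0 * 1.0 = 42.0 km^2

42.0 km^2


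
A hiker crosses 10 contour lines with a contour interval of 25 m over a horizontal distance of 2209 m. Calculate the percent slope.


elevation change = 10 * 25 = 250 m
slope = 250 / 2209 * 100 = 11.3%

11.3%


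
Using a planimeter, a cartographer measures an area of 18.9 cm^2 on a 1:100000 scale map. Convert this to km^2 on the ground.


ground_area = 18.9 * (100000/100)^2 = 18900000.0 m^2 = 18.9 km^2

18.9 km^2


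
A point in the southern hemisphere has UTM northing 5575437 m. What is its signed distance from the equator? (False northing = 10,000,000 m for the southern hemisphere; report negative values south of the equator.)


For southern: actual = 5575437 - 10000000 = -4424563 m

-4424563 m


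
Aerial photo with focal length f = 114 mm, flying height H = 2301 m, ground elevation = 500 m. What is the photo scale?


scale = f / (H - h) = 114 mm / 1801 m = 114 / 1801000 = 1:15798

1:15798


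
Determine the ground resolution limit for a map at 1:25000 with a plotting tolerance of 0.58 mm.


ground = 0.58 mm * 25000 / 1000 = 14.5 m

14.5 m


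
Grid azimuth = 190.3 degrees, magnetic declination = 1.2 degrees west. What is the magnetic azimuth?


magnetic azimuth = grid azimuth - declination (east +ve)
mag_az = 190.3 - -1.2 = 191.5 degrees

191.5 degrees


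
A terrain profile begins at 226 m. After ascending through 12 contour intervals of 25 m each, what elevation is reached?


elevation = 226 + 12 * 25 = 526 m

526 m


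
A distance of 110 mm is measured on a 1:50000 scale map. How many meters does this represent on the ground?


ground = 110 mm * 50000 / 1000 = 5500.0 m

5500.0 m


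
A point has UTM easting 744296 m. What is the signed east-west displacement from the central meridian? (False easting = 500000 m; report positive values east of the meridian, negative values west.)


displacement = 744296 - 500000 = 244296 m

244296 m


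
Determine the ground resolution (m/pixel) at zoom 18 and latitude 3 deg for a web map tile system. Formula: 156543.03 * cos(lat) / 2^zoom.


res = 156543.03 * cos(3) / 2^18 = 156543.03 * 0.99862953 / 262144 = 0.6 m/pixel

0.6 m/pixel


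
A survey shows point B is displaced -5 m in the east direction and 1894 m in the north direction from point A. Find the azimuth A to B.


az = atan2(-5, 1894) = -0.2 deg
adjusted to 0-360: 359.8 degrees

359.8 degrees


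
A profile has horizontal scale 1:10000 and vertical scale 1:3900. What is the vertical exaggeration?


VE = horizontal_scale / vertical_scale = 10000 / 3900 ≈ 2.6

2.6x


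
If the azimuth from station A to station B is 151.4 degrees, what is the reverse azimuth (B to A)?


back azimuth = (151.4 + 180) mod 360 = 331.4 degrees

331.4 degrees


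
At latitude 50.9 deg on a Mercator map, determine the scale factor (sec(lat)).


SF = 1 / cos(50.9) = 1 / 0.630676 = 1.586

1.586


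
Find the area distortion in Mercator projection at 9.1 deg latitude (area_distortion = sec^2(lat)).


area_distortion = 1/cos^2(9.1) = 1.026

1.026


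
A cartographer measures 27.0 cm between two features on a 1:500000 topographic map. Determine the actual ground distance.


ground = 27.0 cm * 500000 / 100 = 135000.0 m = 135.0 km

135.0 km


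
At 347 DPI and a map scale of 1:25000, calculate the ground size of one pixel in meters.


pixel_cm = 2.54 / 347 ≈ 0.00732 cm
ground = pixel_cm * 25000 / 100 = 2.54 * 25000 / (347 * 100) = 63500 / 34700 ≈ 1.83 m

1.83 m


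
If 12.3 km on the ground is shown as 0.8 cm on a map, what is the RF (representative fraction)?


ground = 12.3 km = 1230000 cm; RF denominator = ground / map = 1230000 / 0.8 = 1537500; RF = 1:1537500

1:1537500


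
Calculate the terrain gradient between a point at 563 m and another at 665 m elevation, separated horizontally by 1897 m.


gradient = (665 - 563) / 1897 = 102 / 1897 = 0.0538

0.0538


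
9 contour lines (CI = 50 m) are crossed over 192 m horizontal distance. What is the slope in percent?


elevation change = 9 * 50 = 450 m
slope = 450 / 192 * 100 = 234.4%

234.4%


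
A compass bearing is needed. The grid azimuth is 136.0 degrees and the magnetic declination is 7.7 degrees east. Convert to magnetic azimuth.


magnetic azimuth = grid azimuth - declination (east +ve)
mag_az = 136.0 - 7.7 = 128.3 degrees

128.3 degrees


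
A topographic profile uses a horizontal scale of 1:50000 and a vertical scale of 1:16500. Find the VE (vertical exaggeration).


VE = horizontal_scale / vertical_scale = 50000 / 16500 ≈ 3.0

3.0x


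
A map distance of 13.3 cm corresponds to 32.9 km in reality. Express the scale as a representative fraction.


ground = 32.9 km = 3290000 cm; RF denominator = ground / map = 3290000 / 13.3 ≈ 247368; RF = 1:247368

1:247368


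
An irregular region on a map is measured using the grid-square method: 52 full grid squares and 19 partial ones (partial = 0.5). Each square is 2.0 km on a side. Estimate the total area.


effective squares = 52 + 19 * 0.5 = 61.5
area = 61.5 * 4.0 = 246.0 km^2

246.0 km^2


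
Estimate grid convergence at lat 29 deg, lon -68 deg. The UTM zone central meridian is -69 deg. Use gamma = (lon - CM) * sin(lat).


gamma = (-68 - -69) * sin(29) = 1 * 0.48481 = 0.485 degrees

0.485 degrees


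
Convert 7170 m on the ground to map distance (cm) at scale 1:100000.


map_cm = 7170 * 100 / 100000 = 7.17 cm

7.17 cm


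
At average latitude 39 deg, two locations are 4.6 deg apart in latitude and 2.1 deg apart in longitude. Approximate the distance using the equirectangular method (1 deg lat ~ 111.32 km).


dlat_km = 4.6 * 111.32 = 512.072
dlon_km = 2.1 * 111.32 * cos(39) ≈ 181.675
dist = sqrt(512.072^2 + 181.675^2) ≈ 543.3 km

543.3 km


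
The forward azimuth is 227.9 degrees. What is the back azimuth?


back azimuth = (227.9 + 180) mod 360 = 47.9 degrees

47.9 degrees


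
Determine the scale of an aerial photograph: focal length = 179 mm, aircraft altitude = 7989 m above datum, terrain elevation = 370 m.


scale = f / (H - h) = 179 mm / 7619 m = 179 / 7619000 = 1:42564

1:42564


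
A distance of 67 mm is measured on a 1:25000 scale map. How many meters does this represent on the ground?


ground = 67 mm * 25000 / 1000 = 1675.0 m

1675.0 m


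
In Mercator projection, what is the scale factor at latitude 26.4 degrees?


SF = 1 / cos(26.4) = 1 / 0.895712 = 1.116

1.116


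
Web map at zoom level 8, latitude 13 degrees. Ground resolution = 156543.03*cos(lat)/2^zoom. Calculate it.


res = 156543.03 * cos(13) / 2^8 = 156543.03 * 0.97437006 / 256 = 595.82 m/pixel

595.82 m/pixel


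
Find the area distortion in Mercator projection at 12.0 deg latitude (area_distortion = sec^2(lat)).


area_distortion = 1/cos^2(12.0) = 1.045

1.045


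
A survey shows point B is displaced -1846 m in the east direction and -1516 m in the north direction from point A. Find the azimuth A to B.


az = atan2(-1846, -1516) = -129.4 deg
adjusted to 0-360: 230.6 degrees

230.6 degrees


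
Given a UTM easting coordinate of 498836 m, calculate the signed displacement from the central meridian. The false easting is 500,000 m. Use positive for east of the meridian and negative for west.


displacement = 498836 - 500000 = -1164 m

-1164 m


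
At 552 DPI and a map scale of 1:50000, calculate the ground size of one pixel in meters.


pixel_cm = 2.54 / 552 ≈ 0.004601 cm
ground = pixel_cm * 50000 / 100 = 2.54 * 50000 / (552 * 100) = 127000 / 55200 ≈ 2.3 m

2.3 m


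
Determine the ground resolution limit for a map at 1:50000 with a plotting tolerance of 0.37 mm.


ground = 0.37 mm * 50000 / 1000 = 18.5 m

18.5 m


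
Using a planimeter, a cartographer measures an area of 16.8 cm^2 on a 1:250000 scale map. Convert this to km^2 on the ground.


ground_area = 16.8 * (250000/100)^2 = 105000000.0 m^2 = 105.0 km^2

105.0 km^2


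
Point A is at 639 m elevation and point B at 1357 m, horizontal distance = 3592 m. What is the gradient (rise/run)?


gradient = (1357 - 639) / 3592 = 718 / 3592 = 0.1999

0.1999


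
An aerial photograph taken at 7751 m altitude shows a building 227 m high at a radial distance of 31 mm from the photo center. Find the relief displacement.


d = h * r / H = 227 * 31 / 7751 = 0.91 mm

0.91 mm


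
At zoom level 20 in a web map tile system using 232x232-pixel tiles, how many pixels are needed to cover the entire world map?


tiles per axis = 2^20 = 1048576
total tiles = 1048576^2 = 1099511627776
pixels per axis = 1048576 * 232 = 243269632
total pixels = 243269632^2 = 59180113853415424

59180113853415424 pixels


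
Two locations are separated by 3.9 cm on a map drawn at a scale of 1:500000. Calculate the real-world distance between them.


ground = 3.9 cm * 500000 / 100 = 19500.0 m = 19.5 km

19.5 km


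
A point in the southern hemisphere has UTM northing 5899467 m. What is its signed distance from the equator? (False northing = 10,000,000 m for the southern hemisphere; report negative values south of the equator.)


For southern: actual = 5899467 - 10000000 = -4100533 m

-4100533 m


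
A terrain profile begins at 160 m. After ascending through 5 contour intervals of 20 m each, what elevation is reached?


elevation = 160 + 5 * 20 = 260 m

260 m


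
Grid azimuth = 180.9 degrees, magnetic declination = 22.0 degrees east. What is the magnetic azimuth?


magnetic azimuth = grid azimuth - declination (east +ve)
mag_az = 180.9 - 22.0 = 158.9 degrees

158.9 degrees


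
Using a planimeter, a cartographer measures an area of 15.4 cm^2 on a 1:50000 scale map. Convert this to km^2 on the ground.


ground_area = 15.4 * (50000/100)^2 = 3850000.0 m^2 = 3.85 km^2

3.85 km^2


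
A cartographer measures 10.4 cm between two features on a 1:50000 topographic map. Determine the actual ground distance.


ground = 10.4 cm * 50000 / 100 = 5200.0 m = 5.2 km

5.2 km


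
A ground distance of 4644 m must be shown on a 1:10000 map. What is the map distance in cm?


map_cm = 4644 * 100 / 10000 = 46.44 cm

46.44 cm


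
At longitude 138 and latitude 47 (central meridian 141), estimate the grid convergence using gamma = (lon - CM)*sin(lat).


gamma = (138 - 141) * sin(47) = -3 * 0.731354 = -2.194 degrees

-2.194 degrees


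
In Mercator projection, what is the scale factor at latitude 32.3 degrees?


SF = 1 / cos(32.3) = 1 / 0.845262 = 1.183

1.183


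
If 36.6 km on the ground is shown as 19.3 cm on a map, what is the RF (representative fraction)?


ground = 36.6 km = 3660000 cm; RF denominator = ground / map = 3660000 / 19.3 ≈ 189637; RF = 1:189637

1:189637


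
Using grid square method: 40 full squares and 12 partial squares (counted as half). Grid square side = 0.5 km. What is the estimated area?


effective squares = 40 + 12 * 0.5 = 46.0
area = 46.0 * 0.25 = 11.5 km^2

11.5 km^2


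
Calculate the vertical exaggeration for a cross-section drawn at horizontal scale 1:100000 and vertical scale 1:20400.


VE = horizontal_scale / vertical_scale = 100000 / 20400 ≈ 4.9

4.9x


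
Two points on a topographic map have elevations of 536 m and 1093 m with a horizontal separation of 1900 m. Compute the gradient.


gradient = (1093 - 536) / 1900 = 557 / 1900 = 0.2932

0.2932


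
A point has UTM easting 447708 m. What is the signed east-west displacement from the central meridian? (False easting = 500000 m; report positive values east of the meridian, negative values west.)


displacement = 447708 - 500000 = -52292 m

-52292 m


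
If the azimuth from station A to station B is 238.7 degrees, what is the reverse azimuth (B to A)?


back azimuth = (238.7 + 180) mod 360 = 58.7 degrees

58.7 degrees


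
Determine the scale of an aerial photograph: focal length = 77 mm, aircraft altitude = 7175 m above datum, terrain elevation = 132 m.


scale = f / (H - h) = 77 mm / 7043 m = 77 / 7043000 = 1:91468

1:91468


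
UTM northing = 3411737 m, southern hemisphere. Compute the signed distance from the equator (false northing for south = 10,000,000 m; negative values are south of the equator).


For southern: actual = 3411737 - 10000000 = -6588263 m

-6588263 m


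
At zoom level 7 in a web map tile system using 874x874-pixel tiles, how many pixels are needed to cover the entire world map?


tiles per axis = 2^7 = 128
total tiles = 128^2 = 16384
pixels per axis = 128 * 874 = 111872
total pixels = 111872^2 = 12515344384

12515344384 pixels


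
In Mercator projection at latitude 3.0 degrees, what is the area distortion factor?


area_distortion = 1/cos^2(3.0) = 1.003

1.003


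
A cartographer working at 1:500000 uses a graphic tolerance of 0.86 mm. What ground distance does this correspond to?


ground = 0.86 mm * 500000 / 1000 = 430.0 m

430.0 m


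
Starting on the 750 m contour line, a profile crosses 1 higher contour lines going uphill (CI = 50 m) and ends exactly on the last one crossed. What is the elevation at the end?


elevation = 750 + 1 * 50 = 800 m

800 m


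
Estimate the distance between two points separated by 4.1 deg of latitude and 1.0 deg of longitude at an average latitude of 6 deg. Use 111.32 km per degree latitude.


dlat_km = 4.1 * 111.32 = 456.412
dlon_km = 1.0 * 111.32 * cos(6) ≈ 110.71
dist = sqrt(456.412^2 + 110.71^2) ≈ 469.6 km

469.6 km
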